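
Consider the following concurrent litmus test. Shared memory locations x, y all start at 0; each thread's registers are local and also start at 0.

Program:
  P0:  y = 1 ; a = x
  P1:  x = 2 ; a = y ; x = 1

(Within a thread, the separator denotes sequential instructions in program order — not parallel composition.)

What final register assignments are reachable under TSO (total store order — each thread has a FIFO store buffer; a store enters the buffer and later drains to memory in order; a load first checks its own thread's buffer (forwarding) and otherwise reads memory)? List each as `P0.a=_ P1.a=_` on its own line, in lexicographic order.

P0.a=0 P1.a=0
P0.a=0 P1.a=1
P0.a=1 P1.a=0
P0.a=1 P1.a=1
P0.a=2 P1.a=0
P0.a=2 P1.a=1

outcome vector order: (P0.a,P1.a)
|TSO outcomes| = 6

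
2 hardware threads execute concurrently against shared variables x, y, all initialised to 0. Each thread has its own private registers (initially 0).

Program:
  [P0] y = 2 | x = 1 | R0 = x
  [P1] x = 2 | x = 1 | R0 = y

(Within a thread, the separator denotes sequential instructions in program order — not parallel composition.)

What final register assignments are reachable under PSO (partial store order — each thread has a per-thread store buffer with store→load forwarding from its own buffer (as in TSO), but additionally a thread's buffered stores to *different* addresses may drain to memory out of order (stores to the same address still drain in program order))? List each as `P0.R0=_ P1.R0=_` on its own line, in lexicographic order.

outcome vector order: (P0.R0,P1.R0)
|PSO outcomes| = 4

P0.R0=1 P1.R0=0
P0.R0=1 P1.R0=2
P0.R0=2 P1.R0=0
P0.R0=2 P1.R0=2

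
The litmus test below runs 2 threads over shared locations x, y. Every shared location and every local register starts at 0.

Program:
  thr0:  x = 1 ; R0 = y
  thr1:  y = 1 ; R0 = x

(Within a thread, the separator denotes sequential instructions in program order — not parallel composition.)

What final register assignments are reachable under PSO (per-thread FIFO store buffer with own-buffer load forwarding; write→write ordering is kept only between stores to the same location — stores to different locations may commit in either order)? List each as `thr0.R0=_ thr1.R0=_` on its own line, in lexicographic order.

thr0.R0=0 thr1.R0=0
thr0.R0=0 thr1.R0=1
thr0.R0=1 thr1.R0=0
thr0.R0=1 thr1.R0=1

outcome vector order: (thr0.R0,thr1.R0)
|PSO outcomes| = 4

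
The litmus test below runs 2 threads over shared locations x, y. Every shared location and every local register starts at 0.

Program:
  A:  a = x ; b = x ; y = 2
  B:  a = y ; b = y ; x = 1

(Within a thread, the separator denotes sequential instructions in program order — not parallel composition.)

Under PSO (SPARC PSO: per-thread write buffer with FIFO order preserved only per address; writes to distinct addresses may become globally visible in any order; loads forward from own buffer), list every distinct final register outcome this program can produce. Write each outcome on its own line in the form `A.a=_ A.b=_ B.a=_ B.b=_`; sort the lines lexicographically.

outcome vector order: (A.a,A.b,B.a,B.b)
|PSO outcomes| = 5

A.a=0 A.b=0 B.a=0 B.b=0
A.a=0 A.b=0 B.a=0 B.b=2
A.a=0 A.b=0 B.a=2 B.b=2
A.a=0 A.b=1 B.a=0 B.b=0
A.a=1 A.b=1 B.a=0 B.b=0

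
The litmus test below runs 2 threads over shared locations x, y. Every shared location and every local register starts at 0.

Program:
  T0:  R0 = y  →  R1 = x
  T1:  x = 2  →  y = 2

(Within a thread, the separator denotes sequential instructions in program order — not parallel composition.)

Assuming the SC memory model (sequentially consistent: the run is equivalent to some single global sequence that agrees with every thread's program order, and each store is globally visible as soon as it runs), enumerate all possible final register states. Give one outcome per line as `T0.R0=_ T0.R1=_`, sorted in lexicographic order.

outcome vector order: (T0.R0,T0.R1)
|SC outcomes| = 3

T0.R0=0 T0.R1=0
T0.R0=0 T0.R1=2
T0.R0=2 T0.R1=2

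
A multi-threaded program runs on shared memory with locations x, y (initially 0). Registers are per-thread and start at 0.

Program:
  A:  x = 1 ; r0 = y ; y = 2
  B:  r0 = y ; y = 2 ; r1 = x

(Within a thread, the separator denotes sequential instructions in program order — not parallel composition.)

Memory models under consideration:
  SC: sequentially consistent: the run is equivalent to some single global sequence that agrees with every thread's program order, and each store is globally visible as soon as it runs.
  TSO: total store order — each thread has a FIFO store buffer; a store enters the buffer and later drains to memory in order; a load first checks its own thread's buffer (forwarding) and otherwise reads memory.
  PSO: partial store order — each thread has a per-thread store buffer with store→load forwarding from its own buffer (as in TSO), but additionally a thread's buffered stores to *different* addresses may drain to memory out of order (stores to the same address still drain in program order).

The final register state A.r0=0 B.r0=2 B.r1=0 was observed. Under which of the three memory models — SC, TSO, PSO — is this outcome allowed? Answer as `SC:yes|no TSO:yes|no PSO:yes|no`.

SC:no TSO:no PSO:yes

outcome vector order: (A.r0,B.r0,B.r1)
SC (4): 0/0/1 0/2/1 2/0/0 2/0/1
TSO (5): 0/0/0 0/0/1 0/2/1 2/0/0 2/0/1
PSO (6): 0/0/0 0/0/1 0/2/0 0/2/1 2/0/0 2/0/1
target 0/2/0 ∈ {PSO}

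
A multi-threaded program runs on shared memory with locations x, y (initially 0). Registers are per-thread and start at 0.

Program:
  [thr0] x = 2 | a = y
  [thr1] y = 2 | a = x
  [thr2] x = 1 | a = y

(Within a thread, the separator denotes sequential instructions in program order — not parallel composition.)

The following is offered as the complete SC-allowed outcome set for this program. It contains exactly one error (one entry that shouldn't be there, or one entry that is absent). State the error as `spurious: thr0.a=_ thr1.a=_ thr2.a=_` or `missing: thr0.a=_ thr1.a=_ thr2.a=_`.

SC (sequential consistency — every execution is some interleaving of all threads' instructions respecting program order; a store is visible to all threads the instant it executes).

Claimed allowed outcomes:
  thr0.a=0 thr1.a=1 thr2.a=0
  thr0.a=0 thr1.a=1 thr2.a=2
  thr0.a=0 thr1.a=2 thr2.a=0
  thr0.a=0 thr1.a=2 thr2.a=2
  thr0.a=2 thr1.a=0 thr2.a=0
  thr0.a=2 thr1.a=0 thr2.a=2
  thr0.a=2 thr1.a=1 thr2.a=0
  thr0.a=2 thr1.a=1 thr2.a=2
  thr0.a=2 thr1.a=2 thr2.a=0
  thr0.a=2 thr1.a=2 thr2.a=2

outcome vector order: (thr0.a,thr1.a,thr2.a)
under SC → <0 1 0>, <0 1 2>, <0 2 0>, <0 2 2>, <2 0 2>, <2 1 0>, <2 1 2>, <2 2 0>, <2 2 2>
claimed∖SC = {<2 0 0>}

spurious: thr0.a=2 thr1.a=0 thr2.a=0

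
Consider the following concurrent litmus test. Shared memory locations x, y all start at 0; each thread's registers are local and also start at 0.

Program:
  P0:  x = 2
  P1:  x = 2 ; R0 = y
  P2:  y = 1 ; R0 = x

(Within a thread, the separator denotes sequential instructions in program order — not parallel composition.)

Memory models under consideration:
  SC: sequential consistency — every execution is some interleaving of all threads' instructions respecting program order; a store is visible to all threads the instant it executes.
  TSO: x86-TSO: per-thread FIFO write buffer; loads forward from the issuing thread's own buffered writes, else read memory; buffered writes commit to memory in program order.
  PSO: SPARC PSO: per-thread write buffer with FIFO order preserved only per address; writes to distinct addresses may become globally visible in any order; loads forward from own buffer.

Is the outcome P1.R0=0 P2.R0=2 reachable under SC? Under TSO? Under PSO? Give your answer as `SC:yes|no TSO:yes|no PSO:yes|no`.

SC:yes TSO:yes PSO:yes

outcome vector order: (P1.R0,P2.R0)
[SC] allowed = {(0,2), (1,0), (1,2)}
[TSO] allowed = {(0,0), (0,2), (1,0), (1,2)}
[PSO] allowed = {(0,0), (0,2), (1,0), (1,2)}
target (0,2) ∈ {SC,TSO,PSO}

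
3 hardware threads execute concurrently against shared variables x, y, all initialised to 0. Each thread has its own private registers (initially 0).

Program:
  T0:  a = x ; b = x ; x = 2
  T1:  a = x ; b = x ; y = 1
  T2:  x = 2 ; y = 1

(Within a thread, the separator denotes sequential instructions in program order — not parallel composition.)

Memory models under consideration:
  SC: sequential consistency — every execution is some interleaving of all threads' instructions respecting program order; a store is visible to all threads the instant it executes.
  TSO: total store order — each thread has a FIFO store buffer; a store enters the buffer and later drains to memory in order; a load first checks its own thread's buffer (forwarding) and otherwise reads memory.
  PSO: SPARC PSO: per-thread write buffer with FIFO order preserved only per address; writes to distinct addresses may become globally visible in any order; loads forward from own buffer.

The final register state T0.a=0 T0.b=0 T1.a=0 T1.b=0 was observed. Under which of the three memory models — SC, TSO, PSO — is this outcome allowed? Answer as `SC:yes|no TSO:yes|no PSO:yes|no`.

outcome vector order: (T0.a,T0.b,T1.a,T1.b)
[SC] allowed = {<0 0 0 0>; <0 0 0 2>; <0 0 2 2>; <0 2 0 0>; <0 2 0 2>; <0 2 2 2>; <2 2 0 0>; <2 2 0 2>; <2 2 2 2>}
[TSO] allowed = {<0 0 0 0>; <0 0 0 2>; <0 0 2 2>; <0 2 0 0>; <0 2 0 2>; <0 2 2 2>; <2 2 0 0>; <2 2 0 2>; <2 2 2 2>}
[PSO] allowed = {<0 0 0 0>; <0 0 0 2>; <0 0 2 2>; <0 2 0 0>; <0 2 0 2>; <0 2 2 2>; <2 2 0 0>; <2 2 0 2>; <2 2 2 2>}
target <0 0 0 0> ∈ {SC,TSO,PSO}

SC:yes TSO:yes PSO:yes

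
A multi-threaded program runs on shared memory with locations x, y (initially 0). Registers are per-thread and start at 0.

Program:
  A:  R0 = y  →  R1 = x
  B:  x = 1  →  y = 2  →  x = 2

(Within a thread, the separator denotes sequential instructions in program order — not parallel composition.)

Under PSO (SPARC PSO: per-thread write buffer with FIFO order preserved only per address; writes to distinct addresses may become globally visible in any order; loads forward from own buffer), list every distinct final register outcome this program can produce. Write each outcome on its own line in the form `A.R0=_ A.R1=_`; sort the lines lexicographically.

outcome vector order: (A.R0,A.R1)
|PSO outcomes| = 6

A.R0=0 A.R1=0
A.R0=0 A.R1=1
A.R0=0 A.R1=2
A.R0=2 A.R1=0
A.R0=2 A.R1=1
A.R0=2 A.R1=2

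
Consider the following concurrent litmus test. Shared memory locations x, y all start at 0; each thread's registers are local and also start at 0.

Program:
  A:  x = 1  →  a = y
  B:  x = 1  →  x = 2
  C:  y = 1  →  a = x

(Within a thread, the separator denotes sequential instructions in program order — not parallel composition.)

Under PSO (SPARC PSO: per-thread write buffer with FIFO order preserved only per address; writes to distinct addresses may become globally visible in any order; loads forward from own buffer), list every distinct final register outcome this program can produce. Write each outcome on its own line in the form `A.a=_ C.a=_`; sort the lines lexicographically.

outcome vector order: (A.a,C.a)
|PSO outcomes| = 6

A.a=0 C.a=0
A.a=0 C.a=1
A.a=0 C.a=2
A.a=1 C.a=0
A.a=1 C.a=1
A.a=1 C.a=2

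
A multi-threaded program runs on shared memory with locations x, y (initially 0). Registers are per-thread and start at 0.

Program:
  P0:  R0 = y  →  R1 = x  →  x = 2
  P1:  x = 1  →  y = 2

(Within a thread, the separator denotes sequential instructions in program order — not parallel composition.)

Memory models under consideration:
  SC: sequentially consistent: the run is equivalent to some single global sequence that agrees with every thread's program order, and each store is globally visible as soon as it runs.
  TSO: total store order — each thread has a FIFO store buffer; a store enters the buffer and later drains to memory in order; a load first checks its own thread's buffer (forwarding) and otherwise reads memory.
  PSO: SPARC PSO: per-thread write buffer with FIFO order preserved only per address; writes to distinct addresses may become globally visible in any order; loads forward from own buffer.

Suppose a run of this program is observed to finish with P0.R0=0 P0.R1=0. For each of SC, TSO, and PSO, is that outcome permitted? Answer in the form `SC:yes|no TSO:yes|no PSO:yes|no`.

outcome vector order: (P0.R0,P0.R1)
[SC] allowed = {00, 01, 21}
[TSO] allowed = {00, 01, 21}
[PSO] allowed = {00, 01, 20, 21}
target 00 ∈ {SC,TSO,PSO}

SC:yes TSO:yes PSO:yes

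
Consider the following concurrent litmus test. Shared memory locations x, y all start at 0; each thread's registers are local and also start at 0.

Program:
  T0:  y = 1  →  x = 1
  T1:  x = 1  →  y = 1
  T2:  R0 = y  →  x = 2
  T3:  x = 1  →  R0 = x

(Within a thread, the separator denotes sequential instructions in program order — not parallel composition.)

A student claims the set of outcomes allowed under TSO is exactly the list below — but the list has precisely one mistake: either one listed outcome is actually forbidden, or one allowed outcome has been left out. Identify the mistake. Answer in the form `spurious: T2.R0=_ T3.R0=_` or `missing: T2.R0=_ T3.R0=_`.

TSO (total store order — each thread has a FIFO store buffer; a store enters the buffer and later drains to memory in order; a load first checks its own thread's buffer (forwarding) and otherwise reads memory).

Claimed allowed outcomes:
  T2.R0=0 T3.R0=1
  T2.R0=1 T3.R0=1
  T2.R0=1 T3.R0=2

outcome vector order: (T2.R0,T3.R0)
under TSO → <0 1> <0 2> <1 1> <1 2>
TSO∖claimed = {<0 2>}

missing: T2.R0=0 T3.R0=2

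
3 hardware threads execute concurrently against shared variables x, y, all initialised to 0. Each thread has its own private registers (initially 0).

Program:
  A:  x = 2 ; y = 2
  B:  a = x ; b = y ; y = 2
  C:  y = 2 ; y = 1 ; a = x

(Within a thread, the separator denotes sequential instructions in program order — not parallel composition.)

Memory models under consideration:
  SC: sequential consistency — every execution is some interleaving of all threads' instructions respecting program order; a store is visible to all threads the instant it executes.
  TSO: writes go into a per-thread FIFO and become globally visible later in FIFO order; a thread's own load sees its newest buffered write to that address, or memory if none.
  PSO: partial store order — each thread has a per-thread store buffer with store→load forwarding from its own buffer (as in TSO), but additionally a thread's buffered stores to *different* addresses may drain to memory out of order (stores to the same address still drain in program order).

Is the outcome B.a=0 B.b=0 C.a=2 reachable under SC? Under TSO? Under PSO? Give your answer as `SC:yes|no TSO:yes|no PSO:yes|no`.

SC:yes TSO:yes PSO:yes

outcome vector order: (B.a,B.b,C.a)
SC: 11 outcomes — {<0 0 0>, <0 0 2>, <0 1 0>, <0 1 2>, <0 2 0>, <0 2 2>, <2 0 2>, <2 1 0>, <2 1 2>, <2 2 0>, <2 2 2>}
TSO: 12 outcomes — {<0 0 0>, <0 0 2>, <0 1 0>, <0 1 2>, <0 2 0>, <0 2 2>, <2 0 0>, <2 0 2>, <2 1 0>, <2 1 2>, <2 2 0>, <2 2 2>}
PSO: 12 outcomes — {<0 0 0>, <0 0 2>, <0 1 0>, <0 1 2>, <0 2 0>, <0 2 2>, <2 0 0>, <2 0 2>, <2 1 0>, <2 1 2>, <2 2 0>, <2 2 2>}
target <0 0 2> ∈ {SC,TSO,PSO}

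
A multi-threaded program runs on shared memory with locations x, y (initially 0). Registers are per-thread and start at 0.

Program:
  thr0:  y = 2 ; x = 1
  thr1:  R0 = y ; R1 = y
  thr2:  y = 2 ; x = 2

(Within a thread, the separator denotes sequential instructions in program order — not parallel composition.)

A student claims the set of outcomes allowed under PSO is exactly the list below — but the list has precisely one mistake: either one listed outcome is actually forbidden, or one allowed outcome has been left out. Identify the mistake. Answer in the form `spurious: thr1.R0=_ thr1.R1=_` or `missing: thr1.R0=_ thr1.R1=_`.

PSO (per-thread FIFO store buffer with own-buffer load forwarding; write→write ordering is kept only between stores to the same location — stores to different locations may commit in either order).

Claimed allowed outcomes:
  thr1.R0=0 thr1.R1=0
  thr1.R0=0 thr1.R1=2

missing: thr1.R0=2 thr1.R1=2

outcome vector order: (thr1.R0,thr1.R1)
PSO (3): (0,0) (0,2) (2,2)
PSO∖claimed = {(2,2)}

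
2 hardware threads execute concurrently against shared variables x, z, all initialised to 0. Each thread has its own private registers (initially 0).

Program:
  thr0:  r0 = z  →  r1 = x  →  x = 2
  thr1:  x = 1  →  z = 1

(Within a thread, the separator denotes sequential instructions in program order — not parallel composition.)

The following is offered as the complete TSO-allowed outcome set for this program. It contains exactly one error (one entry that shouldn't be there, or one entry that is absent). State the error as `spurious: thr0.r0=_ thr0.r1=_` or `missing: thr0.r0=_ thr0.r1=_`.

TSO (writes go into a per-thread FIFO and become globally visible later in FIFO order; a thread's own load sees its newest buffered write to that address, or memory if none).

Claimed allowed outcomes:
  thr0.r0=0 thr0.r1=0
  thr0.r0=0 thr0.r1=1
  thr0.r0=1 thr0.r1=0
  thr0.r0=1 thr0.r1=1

spurious: thr0.r0=1 thr0.r1=0

outcome vector order: (thr0.r0,thr0.r1)
[TSO] allowed = {0/0; 0/1; 1/1}
claimed∖TSO = {1/0}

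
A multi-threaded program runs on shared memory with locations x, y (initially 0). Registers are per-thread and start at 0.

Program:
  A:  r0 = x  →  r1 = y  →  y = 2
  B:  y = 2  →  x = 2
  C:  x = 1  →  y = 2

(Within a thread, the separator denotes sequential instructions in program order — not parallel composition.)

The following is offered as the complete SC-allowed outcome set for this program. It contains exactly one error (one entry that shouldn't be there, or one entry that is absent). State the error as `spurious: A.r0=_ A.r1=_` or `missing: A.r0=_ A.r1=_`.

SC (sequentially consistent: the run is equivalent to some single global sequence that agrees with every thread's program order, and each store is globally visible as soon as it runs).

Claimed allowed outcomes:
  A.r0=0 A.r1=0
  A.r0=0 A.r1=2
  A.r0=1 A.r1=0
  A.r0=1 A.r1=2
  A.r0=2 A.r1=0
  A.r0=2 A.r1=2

outcome vector order: (A.r0,A.r1)
SC: 5 outcomes — {(0,0) (0,2) (1,0) (1,2) (2,2)}
claimed∖SC = {(2,0)}

spurious: A.r0=2 A.r1=0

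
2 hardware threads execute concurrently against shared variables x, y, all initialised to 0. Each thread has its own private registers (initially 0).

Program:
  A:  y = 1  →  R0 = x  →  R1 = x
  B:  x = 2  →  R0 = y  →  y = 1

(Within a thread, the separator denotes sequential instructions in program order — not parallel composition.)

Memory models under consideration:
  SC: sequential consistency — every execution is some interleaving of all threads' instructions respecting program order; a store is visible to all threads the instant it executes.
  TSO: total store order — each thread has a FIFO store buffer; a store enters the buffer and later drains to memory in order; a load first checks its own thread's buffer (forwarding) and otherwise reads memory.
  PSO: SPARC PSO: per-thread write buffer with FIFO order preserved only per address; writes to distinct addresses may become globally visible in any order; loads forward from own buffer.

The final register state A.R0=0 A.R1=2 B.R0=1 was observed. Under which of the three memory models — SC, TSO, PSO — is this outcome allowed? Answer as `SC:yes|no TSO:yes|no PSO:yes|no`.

outcome vector order: (A.R0,A.R1,B.R0)
SC (4): 0/0/1; 0/2/1; 2/2/0; 2/2/1
TSO (6): 0/0/0; 0/0/1; 0/2/0; 0/2/1; 2/2/0; 2/2/1
PSO (6): 0/0/0; 0/0/1; 0/2/0; 0/2/1; 2/2/0; 2/2/1
target 0/2/1 ∈ {SC,TSO,PSO}

SC:yes TSO:yes PSO:yes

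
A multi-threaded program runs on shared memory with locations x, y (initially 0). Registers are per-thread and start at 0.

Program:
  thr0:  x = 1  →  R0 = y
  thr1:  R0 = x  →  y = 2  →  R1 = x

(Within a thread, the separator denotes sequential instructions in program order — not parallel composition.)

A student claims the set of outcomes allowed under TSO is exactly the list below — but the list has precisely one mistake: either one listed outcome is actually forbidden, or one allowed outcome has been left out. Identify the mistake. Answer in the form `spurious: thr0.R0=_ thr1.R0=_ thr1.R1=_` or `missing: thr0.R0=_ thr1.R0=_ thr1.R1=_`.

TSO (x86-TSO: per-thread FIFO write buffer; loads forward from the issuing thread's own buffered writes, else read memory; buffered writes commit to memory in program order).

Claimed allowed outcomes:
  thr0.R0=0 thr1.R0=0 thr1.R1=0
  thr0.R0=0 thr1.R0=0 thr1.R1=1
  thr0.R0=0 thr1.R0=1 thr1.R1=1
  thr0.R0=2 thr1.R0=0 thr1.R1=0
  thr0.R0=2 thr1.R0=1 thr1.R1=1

missing: thr0.R0=2 thr1.R0=0 thr1.R1=1

outcome vector order: (thr0.R0,thr1.R0,thr1.R1)
[TSO] allowed = {(0,0,0), (0,0,1), (0,1,1), (2,0,0), (2,0,1), (2,1,1)}
TSO∖claimed = {(2,0,1)}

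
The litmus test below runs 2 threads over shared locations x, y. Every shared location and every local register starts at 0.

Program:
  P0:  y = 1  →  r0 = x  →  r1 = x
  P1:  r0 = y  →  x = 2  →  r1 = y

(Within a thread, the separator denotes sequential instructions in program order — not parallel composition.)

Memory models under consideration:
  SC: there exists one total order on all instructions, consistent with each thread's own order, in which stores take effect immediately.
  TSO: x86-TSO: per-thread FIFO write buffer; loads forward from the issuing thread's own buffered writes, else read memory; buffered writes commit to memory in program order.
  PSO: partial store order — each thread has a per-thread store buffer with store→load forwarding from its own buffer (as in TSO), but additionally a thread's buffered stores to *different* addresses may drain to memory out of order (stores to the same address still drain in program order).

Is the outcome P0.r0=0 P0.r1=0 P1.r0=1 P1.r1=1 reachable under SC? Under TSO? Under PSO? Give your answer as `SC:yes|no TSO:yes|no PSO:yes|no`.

outcome vector order: (P0.r0,P0.r1,P1.r0,P1.r1)
under SC → 0/0/0/1 0/0/1/1 0/2/0/1 0/2/1/1 2/2/0/0 2/2/0/1 2/2/1/1
under TSO → 0/0/0/0 0/0/0/1 0/0/1/1 0/2/0/0 0/2/0/1 0/2/1/1 2/2/0/0 2/2/0/1 2/2/1/1
under PSO → 0/0/0/0 0/0/0/1 0/0/1/1 0/2/0/0 0/2/0/1 0/2/1/1 2/2/0/0 2/2/0/1 2/2/1/1
target 0/0/1/1 ∈ {SC,TSO,PSO}

SC:yes TSO:yes PSO:yes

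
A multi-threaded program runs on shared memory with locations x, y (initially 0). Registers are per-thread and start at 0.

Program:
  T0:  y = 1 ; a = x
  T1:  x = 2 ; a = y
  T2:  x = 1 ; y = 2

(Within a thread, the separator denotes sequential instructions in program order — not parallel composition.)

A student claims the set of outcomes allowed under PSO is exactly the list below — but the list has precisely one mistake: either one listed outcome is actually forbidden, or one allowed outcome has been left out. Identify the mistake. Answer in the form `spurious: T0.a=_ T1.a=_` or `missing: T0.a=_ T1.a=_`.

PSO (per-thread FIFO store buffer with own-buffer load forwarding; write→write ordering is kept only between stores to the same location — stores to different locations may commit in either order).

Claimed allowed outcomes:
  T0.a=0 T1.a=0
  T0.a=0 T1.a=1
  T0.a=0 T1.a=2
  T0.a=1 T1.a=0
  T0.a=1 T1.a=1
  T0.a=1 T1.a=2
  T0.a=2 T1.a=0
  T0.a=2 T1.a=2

missing: T0.a=2 T1.a=1

outcome vector order: (T0.a,T1.a)
PSO: 9 outcomes — {<0 0>, <0 1>, <0 2>, <1 0>, <1 1>, <1 2>, <2 0>, <2 1>, <2 2>}
PSO∖claimed = {<2 1>}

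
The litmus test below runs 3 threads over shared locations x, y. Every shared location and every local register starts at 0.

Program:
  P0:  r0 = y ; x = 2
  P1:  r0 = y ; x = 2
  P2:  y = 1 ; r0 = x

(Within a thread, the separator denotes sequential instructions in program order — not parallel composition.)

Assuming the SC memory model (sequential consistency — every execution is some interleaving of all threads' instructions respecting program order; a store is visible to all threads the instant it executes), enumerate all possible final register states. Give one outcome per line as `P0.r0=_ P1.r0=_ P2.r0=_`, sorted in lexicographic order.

outcome vector order: (P0.r0,P1.r0,P2.r0)
|SC outcomes| = 8

P0.r0=0 P1.r0=0 P2.r0=0
P0.r0=0 P1.r0=0 P2.r0=2
P0.r0=0 P1.r0=1 P2.r0=0
P0.r0=0 P1.r0=1 P2.r0=2
P0.r0=1 P1.r0=0 P2.r0=0
P0.r0=1 P1.r0=0 P2.r0=2
P0.r0=1 P1.r0=1 P2.r0=0
P0.r0=1 P1.r0=1 P2.r0=2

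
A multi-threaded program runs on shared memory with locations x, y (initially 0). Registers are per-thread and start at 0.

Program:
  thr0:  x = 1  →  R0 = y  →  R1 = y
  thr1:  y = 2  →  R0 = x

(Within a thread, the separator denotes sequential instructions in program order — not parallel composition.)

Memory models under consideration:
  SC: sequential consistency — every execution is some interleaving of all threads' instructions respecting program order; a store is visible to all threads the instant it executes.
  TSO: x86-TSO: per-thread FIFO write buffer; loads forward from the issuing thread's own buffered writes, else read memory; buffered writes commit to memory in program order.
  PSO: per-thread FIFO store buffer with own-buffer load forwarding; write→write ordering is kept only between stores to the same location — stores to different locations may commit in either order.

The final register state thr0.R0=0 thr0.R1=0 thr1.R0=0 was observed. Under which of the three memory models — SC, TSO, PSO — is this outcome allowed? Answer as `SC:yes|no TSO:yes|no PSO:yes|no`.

SC:no TSO:yes PSO:yes

outcome vector order: (thr0.R0,thr0.R1,thr1.R0)
under SC → 001; 021; 220; 221
under TSO → 000; 001; 020; 021; 220; 221
under PSO → 000; 001; 020; 021; 220; 221
target 000 ∈ {TSO,PSO}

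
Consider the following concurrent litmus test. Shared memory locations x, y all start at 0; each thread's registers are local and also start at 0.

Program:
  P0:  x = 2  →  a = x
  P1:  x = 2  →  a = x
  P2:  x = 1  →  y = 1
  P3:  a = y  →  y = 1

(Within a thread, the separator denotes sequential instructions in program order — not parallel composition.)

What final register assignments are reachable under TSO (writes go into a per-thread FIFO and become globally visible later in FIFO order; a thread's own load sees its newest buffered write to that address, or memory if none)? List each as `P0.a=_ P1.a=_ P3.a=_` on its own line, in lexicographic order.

P0.a=1 P1.a=1 P3.a=0
P0.a=1 P1.a=1 P3.a=1
P0.a=1 P1.a=2 P3.a=0
P0.a=1 P1.a=2 P3.a=1
P0.a=2 P1.a=1 P3.a=0
P0.a=2 P1.a=1 P3.a=1
P0.a=2 P1.a=2 P3.a=0
P0.a=2 P1.a=2 P3.a=1

outcome vector order: (P0.a,P1.a,P3.a)
|TSO outcomes| = 8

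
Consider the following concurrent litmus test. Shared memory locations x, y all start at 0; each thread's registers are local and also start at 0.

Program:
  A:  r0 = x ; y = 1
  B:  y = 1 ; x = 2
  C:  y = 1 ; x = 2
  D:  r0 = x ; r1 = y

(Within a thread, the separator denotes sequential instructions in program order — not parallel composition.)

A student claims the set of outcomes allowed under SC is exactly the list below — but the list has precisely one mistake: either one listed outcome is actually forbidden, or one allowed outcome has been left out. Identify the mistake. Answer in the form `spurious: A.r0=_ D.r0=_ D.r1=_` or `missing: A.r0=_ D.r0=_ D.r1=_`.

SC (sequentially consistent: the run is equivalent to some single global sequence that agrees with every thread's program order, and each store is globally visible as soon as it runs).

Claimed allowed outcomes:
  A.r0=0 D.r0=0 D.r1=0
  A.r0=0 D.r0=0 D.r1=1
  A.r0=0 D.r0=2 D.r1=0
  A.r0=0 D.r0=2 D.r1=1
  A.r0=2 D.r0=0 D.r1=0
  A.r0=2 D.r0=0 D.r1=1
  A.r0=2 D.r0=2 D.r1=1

spurious: A.r0=0 D.r0=2 D.r1=0

outcome vector order: (A.r0,D.r0,D.r1)
under SC → (0,0,0), (0,0,1), (0,2,1), (2,0,0), (2,0,1), (2,2,1)
claimed∖SC = {(0,2,0)}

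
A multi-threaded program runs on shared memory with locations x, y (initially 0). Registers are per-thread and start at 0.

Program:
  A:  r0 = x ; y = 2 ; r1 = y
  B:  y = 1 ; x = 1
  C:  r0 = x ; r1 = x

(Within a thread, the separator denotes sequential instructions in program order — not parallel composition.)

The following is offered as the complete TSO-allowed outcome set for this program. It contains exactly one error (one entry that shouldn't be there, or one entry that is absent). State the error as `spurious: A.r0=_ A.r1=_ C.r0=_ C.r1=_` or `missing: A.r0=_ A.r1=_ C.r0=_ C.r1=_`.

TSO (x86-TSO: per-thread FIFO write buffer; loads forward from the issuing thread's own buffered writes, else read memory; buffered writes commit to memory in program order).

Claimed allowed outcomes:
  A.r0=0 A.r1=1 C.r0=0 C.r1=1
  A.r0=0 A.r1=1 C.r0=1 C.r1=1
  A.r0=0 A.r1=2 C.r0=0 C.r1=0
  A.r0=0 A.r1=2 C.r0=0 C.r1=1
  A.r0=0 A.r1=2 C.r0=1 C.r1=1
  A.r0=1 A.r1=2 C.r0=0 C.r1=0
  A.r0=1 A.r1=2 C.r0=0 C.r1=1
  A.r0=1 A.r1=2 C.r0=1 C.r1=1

outcome vector order: (A.r0,A.r1,C.r0,C.r1)
TSO: 9 outcomes — {0100 0101 0111 0200 0201 0211 1200 1201 1211}
TSO∖claimed = {0100}

missing: A.r0=0 A.r1=1 C.r0=0 C.r1=0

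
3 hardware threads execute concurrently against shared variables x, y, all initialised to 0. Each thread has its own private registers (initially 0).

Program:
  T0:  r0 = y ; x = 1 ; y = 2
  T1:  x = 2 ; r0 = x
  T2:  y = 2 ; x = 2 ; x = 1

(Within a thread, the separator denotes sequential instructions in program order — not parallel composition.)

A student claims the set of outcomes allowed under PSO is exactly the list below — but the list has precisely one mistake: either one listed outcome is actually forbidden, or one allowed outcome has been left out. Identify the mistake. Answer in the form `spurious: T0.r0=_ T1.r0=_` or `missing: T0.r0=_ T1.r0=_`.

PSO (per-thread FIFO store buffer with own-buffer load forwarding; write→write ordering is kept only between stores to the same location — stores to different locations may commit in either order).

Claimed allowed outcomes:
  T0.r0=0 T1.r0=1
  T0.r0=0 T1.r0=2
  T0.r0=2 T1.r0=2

missing: T0.r0=2 T1.r0=1

outcome vector order: (T0.r0,T1.r0)
PSO (4): 01, 02, 21, 22
PSO∖claimed = {21}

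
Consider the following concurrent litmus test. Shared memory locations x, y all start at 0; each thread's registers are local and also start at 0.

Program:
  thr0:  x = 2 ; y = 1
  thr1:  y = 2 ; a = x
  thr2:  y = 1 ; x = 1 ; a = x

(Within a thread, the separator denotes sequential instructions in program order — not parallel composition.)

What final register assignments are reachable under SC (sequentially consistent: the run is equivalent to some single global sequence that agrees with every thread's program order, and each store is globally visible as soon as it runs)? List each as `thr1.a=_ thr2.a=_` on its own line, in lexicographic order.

outcome vector order: (thr1.a,thr2.a)
|SC outcomes| = 6

thr1.a=0 thr2.a=1
thr1.a=0 thr2.a=2
thr1.a=1 thr2.a=1
thr1.a=1 thr2.a=2
thr1.a=2 thr2.a=1
thr1.a=2 thr2.a=2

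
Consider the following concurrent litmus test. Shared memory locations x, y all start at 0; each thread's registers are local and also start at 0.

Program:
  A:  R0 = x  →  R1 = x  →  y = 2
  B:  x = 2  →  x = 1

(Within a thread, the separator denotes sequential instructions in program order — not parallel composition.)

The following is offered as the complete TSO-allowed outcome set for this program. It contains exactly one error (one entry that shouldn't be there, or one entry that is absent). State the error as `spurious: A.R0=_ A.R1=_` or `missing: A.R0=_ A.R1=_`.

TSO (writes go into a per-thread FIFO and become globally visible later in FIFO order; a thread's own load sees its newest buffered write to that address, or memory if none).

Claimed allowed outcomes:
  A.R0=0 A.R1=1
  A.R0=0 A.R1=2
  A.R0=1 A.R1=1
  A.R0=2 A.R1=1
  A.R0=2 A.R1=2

outcome vector order: (A.R0,A.R1)
TSO (6): 00, 01, 02, 11, 21, 22
TSO∖claimed = {00}

missing: A.R0=0 A.R1=0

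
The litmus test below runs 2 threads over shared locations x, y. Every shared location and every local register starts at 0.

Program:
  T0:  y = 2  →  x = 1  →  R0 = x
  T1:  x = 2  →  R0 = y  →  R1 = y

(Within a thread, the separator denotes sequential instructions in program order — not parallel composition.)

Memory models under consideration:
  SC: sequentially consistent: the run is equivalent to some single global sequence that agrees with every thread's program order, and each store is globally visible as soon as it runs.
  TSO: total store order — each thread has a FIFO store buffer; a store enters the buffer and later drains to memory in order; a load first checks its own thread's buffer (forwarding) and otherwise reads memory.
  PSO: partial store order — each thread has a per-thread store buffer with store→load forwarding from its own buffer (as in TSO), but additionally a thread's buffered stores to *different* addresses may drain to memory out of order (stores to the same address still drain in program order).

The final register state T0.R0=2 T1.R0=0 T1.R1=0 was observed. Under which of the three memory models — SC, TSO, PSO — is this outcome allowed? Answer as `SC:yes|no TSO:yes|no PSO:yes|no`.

outcome vector order: (T0.R0,T1.R0,T1.R1)
SC (4): 100, 102, 122, 222
TSO (6): 100, 102, 122, 200, 202, 222
PSO (6): 100, 102, 122, 200, 202, 222
target 200 ∈ {TSO,PSO}

SC:no TSO:yes PSO:yes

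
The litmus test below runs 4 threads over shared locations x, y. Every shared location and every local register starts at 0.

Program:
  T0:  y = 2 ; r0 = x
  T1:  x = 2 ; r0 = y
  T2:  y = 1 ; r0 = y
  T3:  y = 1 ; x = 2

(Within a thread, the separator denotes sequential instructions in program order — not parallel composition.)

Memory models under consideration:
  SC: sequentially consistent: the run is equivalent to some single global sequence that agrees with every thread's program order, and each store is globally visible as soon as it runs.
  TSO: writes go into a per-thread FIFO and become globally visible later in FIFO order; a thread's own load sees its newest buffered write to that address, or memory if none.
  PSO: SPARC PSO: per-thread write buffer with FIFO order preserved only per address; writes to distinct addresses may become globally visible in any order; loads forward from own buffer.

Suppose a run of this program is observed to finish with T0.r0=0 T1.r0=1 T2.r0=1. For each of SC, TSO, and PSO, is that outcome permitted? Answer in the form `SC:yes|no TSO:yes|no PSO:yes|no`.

outcome vector order: (T0.r0,T1.r0,T2.r0)
[SC] allowed = {0/1/1, 0/1/2, 0/2/1, 0/2/2, 2/0/1, 2/0/2, 2/1/1, 2/1/2, 2/2/1, 2/2/2}
[TSO] allowed = {0/0/1, 0/0/2, 0/1/1, 0/1/2, 0/2/1, 0/2/2, 2/0/1, 2/0/2, 2/1/1, 2/1/2, 2/2/1, 2/2/2}
[PSO] allowed = {0/0/1, 0/0/2, 0/1/1, 0/1/2, 0/2/1, 0/2/2, 2/0/1, 2/0/2, 2/1/1, 2/1/2, 2/2/1, 2/2/2}
target 0/1/1 ∈ {SC,TSO,PSO}

SC:yes TSO:yes PSO:yes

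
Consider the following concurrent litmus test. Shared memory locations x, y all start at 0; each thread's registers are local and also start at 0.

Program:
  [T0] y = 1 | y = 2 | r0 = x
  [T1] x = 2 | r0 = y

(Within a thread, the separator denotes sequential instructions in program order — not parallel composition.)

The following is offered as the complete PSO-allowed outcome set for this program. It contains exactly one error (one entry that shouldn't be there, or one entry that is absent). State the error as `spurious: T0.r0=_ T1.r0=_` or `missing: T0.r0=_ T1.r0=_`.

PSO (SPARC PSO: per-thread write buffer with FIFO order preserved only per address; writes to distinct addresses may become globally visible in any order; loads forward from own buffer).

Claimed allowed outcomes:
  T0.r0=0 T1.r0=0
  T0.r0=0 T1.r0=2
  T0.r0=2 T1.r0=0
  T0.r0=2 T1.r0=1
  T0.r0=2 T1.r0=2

outcome vector order: (T0.r0,T1.r0)
under PSO → 0/0 0/1 0/2 2/0 2/1 2/2
PSO∖claimed = {0/1}

missing: T0.r0=0 T1.r0=1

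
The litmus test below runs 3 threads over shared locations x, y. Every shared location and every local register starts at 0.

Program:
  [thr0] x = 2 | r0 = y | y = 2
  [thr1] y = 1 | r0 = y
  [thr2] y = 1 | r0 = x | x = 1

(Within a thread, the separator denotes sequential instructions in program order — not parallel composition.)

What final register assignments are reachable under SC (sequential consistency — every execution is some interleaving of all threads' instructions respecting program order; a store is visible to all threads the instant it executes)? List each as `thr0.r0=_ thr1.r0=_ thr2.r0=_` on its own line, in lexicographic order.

thr0.r0=0 thr1.r0=1 thr2.r0=2
thr0.r0=0 thr1.r0=2 thr2.r0=2
thr0.r0=1 thr1.r0=1 thr2.r0=0
thr0.r0=1 thr1.r0=1 thr2.r0=2
thr0.r0=1 thr1.r0=2 thr2.r0=0
thr0.r0=1 thr1.r0=2 thr2.r0=2

outcome vector order: (thr0.r0,thr1.r0,thr2.r0)
|SC outcomes| = 6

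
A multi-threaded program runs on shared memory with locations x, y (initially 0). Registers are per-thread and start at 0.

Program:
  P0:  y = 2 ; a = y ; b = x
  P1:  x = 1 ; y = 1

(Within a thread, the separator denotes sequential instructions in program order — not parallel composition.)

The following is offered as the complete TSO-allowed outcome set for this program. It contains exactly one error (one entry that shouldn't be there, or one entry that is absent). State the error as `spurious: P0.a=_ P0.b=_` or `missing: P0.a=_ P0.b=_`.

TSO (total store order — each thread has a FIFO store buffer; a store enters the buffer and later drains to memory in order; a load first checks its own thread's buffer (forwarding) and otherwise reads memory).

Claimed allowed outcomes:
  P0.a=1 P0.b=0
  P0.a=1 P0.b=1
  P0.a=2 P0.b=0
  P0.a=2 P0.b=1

outcome vector order: (P0.a,P0.b)
TSO (3): 11; 20; 21
claimed∖TSO = {10}

spurious: P0.a=1 P0.b=0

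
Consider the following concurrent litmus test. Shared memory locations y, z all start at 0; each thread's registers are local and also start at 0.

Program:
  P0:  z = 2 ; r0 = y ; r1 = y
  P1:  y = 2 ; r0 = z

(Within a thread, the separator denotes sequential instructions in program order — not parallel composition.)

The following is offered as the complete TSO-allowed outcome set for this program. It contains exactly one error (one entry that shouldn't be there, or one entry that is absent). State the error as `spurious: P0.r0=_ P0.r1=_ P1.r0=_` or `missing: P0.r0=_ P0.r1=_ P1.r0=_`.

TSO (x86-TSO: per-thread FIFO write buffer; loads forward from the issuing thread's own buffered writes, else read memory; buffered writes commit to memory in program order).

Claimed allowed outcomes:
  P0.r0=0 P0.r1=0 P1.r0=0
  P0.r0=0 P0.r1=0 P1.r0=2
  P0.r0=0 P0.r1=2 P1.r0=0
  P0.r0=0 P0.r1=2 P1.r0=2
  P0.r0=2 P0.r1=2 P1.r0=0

outcome vector order: (P0.r0,P0.r1,P1.r0)
under TSO → 0/0/0, 0/0/2, 0/2/0, 0/2/2, 2/2/0, 2/2/2
TSO∖claimed = {2/2/2}

missing: P0.r0=2 P0.r1=2 P1.r0=2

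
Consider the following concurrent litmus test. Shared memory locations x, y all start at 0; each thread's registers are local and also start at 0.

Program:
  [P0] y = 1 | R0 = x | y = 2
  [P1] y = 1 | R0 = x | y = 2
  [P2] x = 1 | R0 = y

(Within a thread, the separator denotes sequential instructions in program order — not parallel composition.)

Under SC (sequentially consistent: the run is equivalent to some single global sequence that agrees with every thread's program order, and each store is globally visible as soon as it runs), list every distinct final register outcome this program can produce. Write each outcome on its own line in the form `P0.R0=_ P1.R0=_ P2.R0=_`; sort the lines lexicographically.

P0.R0=0 P1.R0=0 P2.R0=1
P0.R0=0 P1.R0=0 P2.R0=2
P0.R0=0 P1.R0=1 P2.R0=1
P0.R0=0 P1.R0=1 P2.R0=2
P0.R0=1 P1.R0=0 P2.R0=1
P0.R0=1 P1.R0=0 P2.R0=2
P0.R0=1 P1.R0=1 P2.R0=0
P0.R0=1 P1.R0=1 P2.R0=1
P0.R0=1 P1.R0=1 P2.R0=2

outcome vector order: (P0.R0,P1.R0,P2.R0)
|SC outcomes| = 9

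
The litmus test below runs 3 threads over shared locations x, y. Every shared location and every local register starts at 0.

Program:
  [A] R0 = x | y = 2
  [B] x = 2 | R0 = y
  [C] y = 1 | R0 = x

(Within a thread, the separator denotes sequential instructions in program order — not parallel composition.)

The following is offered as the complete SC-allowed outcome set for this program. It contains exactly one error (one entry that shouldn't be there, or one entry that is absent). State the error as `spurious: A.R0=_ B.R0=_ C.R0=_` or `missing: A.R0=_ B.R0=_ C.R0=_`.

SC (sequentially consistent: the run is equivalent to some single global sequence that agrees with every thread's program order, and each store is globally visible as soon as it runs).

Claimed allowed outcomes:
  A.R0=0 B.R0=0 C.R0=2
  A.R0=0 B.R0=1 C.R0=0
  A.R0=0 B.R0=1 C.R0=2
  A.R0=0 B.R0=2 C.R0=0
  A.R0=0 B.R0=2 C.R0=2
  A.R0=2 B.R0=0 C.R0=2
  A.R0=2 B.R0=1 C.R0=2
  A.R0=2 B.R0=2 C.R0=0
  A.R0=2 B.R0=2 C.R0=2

missing: A.R0=2 B.R0=1 C.R0=0

outcome vector order: (A.R0,B.R0,C.R0)
SC (10): <0 0 2>, <0 1 0>, <0 1 2>, <0 2 0>, <0 2 2>, <2 0 2>, <2 1 0>, <2 1 2>, <2 2 0>, <2 2 2>
SC∖claimed = {<2 1 0>}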